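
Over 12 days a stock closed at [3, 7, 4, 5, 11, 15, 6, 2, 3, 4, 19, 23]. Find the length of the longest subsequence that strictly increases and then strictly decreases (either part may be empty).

7

inc[i] = longest strictly increasing subsequence ending at i; dec[i] = longest strictly decreasing subsequence starting at i:
i:      1  2  3  4  5  6  7  8  9 10 11 12
a[i]:   3  7  4  5 11 15  6  2  3  4 19 23
inc:    1  2  2  3  4  5  4  1  2  3  6  7
dec:    2  3  2  2  3  3  2  1  1  1  1  1
Best peak at i=6 (value 15): inc=5, dec=3, length 5+3−1 = 7.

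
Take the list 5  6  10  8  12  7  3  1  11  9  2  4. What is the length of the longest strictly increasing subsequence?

4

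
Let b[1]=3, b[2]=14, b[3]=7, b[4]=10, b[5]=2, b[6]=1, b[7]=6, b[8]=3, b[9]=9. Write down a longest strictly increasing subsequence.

3, 7, 10

Patience tails give the LIS length; then backtrack through the dp parents:
3 → extends → [3]
14 → extends → [3, 14]
7 → replaces 14 → [3, 7]
10 → extends → [3, 7, 10]
2 → replaces 3 → [2, 7, 10]
1 → replaces 2 → [1, 7, 10]
6 → replaces 7 → [1, 6, 10]
3 → replaces 6 → [1, 3, 10]
9 → replaces 10 → [1, 3, 9]
Length 3; one witness is 3, 7, 10.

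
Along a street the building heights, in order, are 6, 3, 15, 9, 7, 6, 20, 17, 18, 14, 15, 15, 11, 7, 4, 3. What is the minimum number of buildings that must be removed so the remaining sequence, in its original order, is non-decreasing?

Fewest deletions = n − (longest non-decreasing subsequence).
Patience tails:
6 → extends → [6]
3 → replaces 6 → [3]
15 → extends → [3, 15]
9 → replaces 15 → [3, 9]
7 → replaces 9 → [3, 7]
6 → replaces 7 → [3, 6]
20 → extends → [3, 6, 20]
17 → replaces 20 → [3, 6, 17]
18 → extends → [3, 6, 17, 18]
14 → replaces 17 → [3, 6, 14, 18]
15 → replaces 18 → [3, 6, 14, 15]
15 → extends → [3, 6, 14, 15, 15]
11 → replaces 14 → [3, 6, 11, 15, 15]
7 → replaces 11 → [3, 6, 7, 15, 15]
4 → replaces 6 → [3, 4, 7, 15, 15]
3 → replaces 4 → [3, 3, 7, 15, 15]
Longest non-decreasing subsequence has length 5, so deletions = 16 − 5 = 11.

11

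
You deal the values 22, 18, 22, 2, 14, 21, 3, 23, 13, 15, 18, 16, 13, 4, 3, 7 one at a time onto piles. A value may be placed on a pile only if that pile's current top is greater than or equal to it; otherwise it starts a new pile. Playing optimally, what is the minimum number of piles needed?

Place each on the leftmost legal pile:
22 → new pile 1 (tops now [22])
18 → pile 1 (tops now [18])
22 → new pile 2 (tops now [18, 22])
2 → pile 1 (tops now [2, 22])
14 → pile 2 (tops now [2, 14])
21 → new pile 3 (tops now [2, 14, 21])
3 → pile 2 (tops now [2, 3, 21])
23 → new pile 4 (tops now [2, 3, 21, 23])
13 → pile 3 (tops now [2, 3, 13, 23])
15 → pile 4 (tops now [2, 3, 13, 15])
18 → new pile 5 (tops now [2, 3, 13, 15, 18])
16 → pile 5 (tops now [2, 3, 13, 15, 16])
13 → pile 3 (tops now [2, 3, 13, 15, 16])
4 → pile 3 (tops now [2, 3, 4, 15, 16])
3 → pile 2 (tops now [2, 3, 4, 15, 16])
7 → pile 4 (tops now [2, 3, 4, 7, 16])
Five piles.

5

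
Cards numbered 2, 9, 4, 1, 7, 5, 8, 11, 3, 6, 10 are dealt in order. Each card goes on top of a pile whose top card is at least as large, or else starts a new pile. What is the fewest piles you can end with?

Place each on the leftmost legal pile:
2 → new pile 1 (tops now [2])
9 → new pile 2 (tops now [2, 9])
4 → pile 2 (tops now [2, 4])
1 → pile 1 (tops now [1, 4])
7 → new pile 3 (tops now [1, 4, 7])
5 → pile 3 (tops now [1, 4, 5])
8 → new pile 4 (tops now [1, 4, 5, 8])
11 → new pile 5 (tops now [1, 4, 5, 8, 11])
3 → pile 2 (tops now [1, 3, 5, 8, 11])
6 → pile 4 (tops now [1, 3, 5, 6, 11])
10 → pile 5 (tops now [1, 3, 5, 6, 10])
Five piles.

5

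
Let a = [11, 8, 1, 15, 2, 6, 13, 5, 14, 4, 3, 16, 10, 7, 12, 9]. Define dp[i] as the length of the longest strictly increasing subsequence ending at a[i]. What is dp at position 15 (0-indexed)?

5

dp[i] = 1 + max{dp[j] : j<i, a[j]<a[i]} (or 1 if no such j):
i:      0  1  2  3  4  5  6  7  8  9 10 11 12 13 14 15
a[i]:  11  8  1 15  2  6 13  5 14  4  3 16 10  7 12  9
dp:     1  1  1  2  2  3  4  3  5  3  3  6  4  4  5  5
At index 15 the value is 5.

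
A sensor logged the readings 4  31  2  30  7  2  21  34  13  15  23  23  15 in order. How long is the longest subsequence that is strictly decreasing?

4

Let dp[i] be the longest strictly decreasing subsequence ending at i:
i:      1  2  3  4  5  6  7  8  9 10 11 12 13
a[i]:   4 31  2 30  7  2 21 34 13 15 23 23 15
dp:     1  1  2  2  3  4  3  1  4  4  3  3  4
Maximum is 4.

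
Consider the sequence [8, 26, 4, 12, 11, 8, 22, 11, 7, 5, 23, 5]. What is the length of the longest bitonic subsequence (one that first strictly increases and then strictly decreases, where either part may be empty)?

inc[i] = longest strictly increasing subsequence ending at i; dec[i] = longest strictly decreasing subsequence starting at i:
i:      1  2  3  4  5  6  7  8  9 10 11 12
a[i]:   8 26  4 12 11  8 22 11  7  5 23  5
inc:    1  2  1  2  2  2  3  3  2  2  4  2
dec:    3  6  1  5  4  3  4  3  2  1  2  1
Best peak at i=2 (value 26): inc=2, dec=6, length 2+6−1 = 7.

7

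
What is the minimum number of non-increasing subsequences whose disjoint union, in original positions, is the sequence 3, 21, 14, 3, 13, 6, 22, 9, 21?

Place each on the leftmost legal pile:
3 → new pile 1 (tops now [3])
21 → new pile 2 (tops now [3, 21])
14 → pile 2 (tops now [3, 14])
3 → pile 1 (tops now [3, 14])
13 → pile 2 (tops now [3, 13])
6 → pile 2 (tops now [3, 6])
22 → new pile 3 (tops now [3, 6, 22])
9 → pile 3 (tops now [3, 6, 9])
21 → new pile 4 (tops now [3, 6, 9, 21])
Four piles.

4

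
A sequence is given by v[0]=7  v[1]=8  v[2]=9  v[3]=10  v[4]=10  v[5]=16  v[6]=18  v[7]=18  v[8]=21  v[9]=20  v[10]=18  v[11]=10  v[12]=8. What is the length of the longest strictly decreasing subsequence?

5

Let dp[i] be the longest strictly decreasing subsequence ending at i:
i:      0  1  2  3  4  5  6  7  8  9 10 11 12
v[i]:   7  8  9 10 10 16 18 18 21 20 18 10  8
dp:     1  1  1  1  1  1  1  1  1  2  3  4  5
Maximum is 5.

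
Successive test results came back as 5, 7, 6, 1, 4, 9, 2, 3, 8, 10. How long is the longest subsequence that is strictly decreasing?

Negate each value so 'decreasing' becomes 'increasing', then run patience tails on the negated sequence:
-5 → extends → [-5]
-7 → replaces -5 → [-7]
-6 → extends → [-7, -6]
-1 → extends → [-7, -6, -1]
-4 → replaces -1 → [-7, -6, -4]
-9 → replaces -7 → [-9, -6, -4]
-2 → extends → [-9, -6, -4, -2]
-3 → replaces -2 → [-9, -6, -4, -3]
-8 → replaces -6 → [-9, -8, -4, -3]
-10 → replaces -9 → [-10, -8, -4, -3]
Four tails, so the longest strictly decreasing subsequence of the original has length 4.

4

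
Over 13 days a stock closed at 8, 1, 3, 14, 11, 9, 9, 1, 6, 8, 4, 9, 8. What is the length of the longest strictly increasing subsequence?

Track the smallest tail for each achievable length (strict):
8 → extends → [8]
1 → replaces 8 → [1]
3 → extends → [1, 3]
14 → extends → [1, 3, 14]
11 → replaces 14 → [1, 3, 11]
9 → replaces 11 → [1, 3, 9]
9 → already a tail → [1, 3, 9]
1 → already a tail → [1, 3, 9]
6 → replaces 9 → [1, 3, 6]
8 → extends → [1, 3, 6, 8]
4 → replaces 6 → [1, 3, 4, 8]
9 → extends → [1, 3, 4, 8, 9]
8 → already a tail → [1, 3, 4, 8, 9]
Five tails, so the longest strictly increasing subsequence has length 5 (e.g. 1, 3, 6, 8, 9).

5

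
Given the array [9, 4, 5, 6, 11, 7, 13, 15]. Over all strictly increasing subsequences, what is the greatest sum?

54

Let S[i] be the best sum of a strictly increasing subsequence ending at i:
i:      1  2  3  4  5  6  7  8
a[i]:   9  4  5  6 11  7 13 15
S:      9  4  9 15 26 22 39 54
Maximum is 54 (e.g. 4 + 5 + 6 + 11 + 13 + 15).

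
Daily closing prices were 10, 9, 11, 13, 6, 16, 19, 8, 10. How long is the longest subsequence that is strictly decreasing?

3

Negate each value so 'decreasing' becomes 'increasing', then run patience tails on the negated sequence:
-10 → extends → [-10]
-9 → extends → [-10, -9]
-11 → replaces -10 → [-11, -9]
-13 → replaces -11 → [-13, -9]
-6 → extends → [-13, -9, -6]
-16 → replaces -13 → [-16, -9, -6]
-19 → replaces -16 → [-19, -9, -6]
-8 → replaces -6 → [-19, -9, -8]
-10 → replaces -9 → [-19, -10, -8]
Three tails, so the longest strictly decreasing subsequence of the original has length 3.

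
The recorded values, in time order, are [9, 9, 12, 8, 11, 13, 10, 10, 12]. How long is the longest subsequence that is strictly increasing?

Let dp[i] be the length of the longest such subsequence ending at index i:
i:      1  2  3  4  5  6  7  8  9
a[i]:   9  9 12  8 11 13 10 10 12
dp:     1  1  2  1  2  3  2  2  3
Maximum dp value is 3.

3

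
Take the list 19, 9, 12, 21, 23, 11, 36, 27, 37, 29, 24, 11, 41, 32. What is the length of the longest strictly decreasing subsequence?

Negate each value so 'decreasing' becomes 'increasing', then run patience tails on the negated sequence:
-19 → extends → [-19]
-9 → extends → [-19, -9]
-12 → replaces -9 → [-19, -12]
-21 → replaces -19 → [-21, -12]
-23 → replaces -21 → [-23, -12]
-11 → extends → [-23, -12, -11]
-36 → replaces -23 → [-36, -12, -11]
-27 → replaces -12 → [-36, -27, -11]
-37 → replaces -36 → [-37, -27, -11]
-29 → replaces -27 → [-37, -29, -11]
-24 → replaces -11 → [-37, -29, -24]
-11 → extends → [-37, -29, -24, -11]
-41 → replaces -37 → [-41, -29, -24, -11]
-32 → replaces -29 → [-41, -32, -24, -11]
Four tails, so the longest strictly decreasing subsequence of the original has length 4.

4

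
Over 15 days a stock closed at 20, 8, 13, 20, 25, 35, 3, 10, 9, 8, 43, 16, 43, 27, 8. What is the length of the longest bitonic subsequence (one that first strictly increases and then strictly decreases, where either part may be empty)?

8

inc[i] = longest strictly increasing subsequence ending at i; dec[i] = longest strictly decreasing subsequence starting at i:
i:      1  2  3  4  5  6  7  8  9 10 11 12 13 14 15
a[i]:  20  8 13 20 25 35  3 10  9  8 43 16 43 27  8
inc:    1  1  2  3  4  5  1  2  2  2  6  3  6  5  2
dec:    5  2  4  4  4  4  1  3  2  1  3  2  3  2  1
Best peak at i=6 (value 35): inc=5, dec=4, length 5+4−1 = 8.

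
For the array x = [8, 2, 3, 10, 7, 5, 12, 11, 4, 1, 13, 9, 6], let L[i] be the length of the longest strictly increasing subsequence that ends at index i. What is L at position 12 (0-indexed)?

dp[i] = 1 + max{dp[j] : j<i, x[j]<x[i]} (or 1 if no such j):
i:      0  1  2  3  4  5  6  7  8  9 10 11 12
x[i]:   8  2  3 10  7  5 12 11  4  1 13  9  6
dp:     1  1  2  3  3  3  4  4  3  1  5  4  4
At index 12 the value is 4.

4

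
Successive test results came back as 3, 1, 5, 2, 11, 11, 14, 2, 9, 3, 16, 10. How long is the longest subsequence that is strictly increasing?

5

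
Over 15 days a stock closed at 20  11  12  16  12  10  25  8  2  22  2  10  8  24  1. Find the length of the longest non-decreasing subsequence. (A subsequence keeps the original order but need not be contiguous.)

5

Track the smallest tail for each achievable length (allowing ties):
20 → extends → [20]
11 → replaces 20 → [11]
12 → extends → [11, 12]
16 → extends → [11, 12, 16]
12 → replaces 16 → [11, 12, 12]
10 → replaces 11 → [10, 12, 12]
25 → extends → [10, 12, 12, 25]
8 → replaces 10 → [8, 12, 12, 25]
2 → replaces 8 → [2, 12, 12, 25]
22 → replaces 25 → [2, 12, 12, 22]
2 → replaces 12 → [2, 2, 12, 22]
10 → replaces 12 → [2, 2, 10, 22]
8 → replaces 10 → [2, 2, 8, 22]
24 → extends → [2, 2, 8, 22, 24]
1 → replaces 2 → [1, 2, 8, 22, 24]
Five tails, so the longest non-decreasing subsequence has length 5 (e.g. 11, 12, 16, 22, 24).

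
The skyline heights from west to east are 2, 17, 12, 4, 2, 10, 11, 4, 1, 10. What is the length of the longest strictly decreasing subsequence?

5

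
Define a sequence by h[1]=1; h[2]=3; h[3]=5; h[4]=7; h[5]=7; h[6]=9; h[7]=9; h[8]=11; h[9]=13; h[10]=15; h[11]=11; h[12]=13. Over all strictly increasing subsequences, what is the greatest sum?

Let S[i] be the best sum of a strictly increasing subsequence ending at i:
i:      1  2  3  4  5  6  7  8  9 10 11 12
h[i]:   1  3  5  7  7  9  9 11 13 15 11 13
S:      1  4  9 16 16 25 25 36 49 64 36 49
Maximum is 64 (e.g. 1 + 3 + 5 + 7 + 9 + 11 + 13 + 15).

64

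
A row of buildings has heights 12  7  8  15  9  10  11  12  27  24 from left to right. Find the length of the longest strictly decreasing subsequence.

Let dp[i] be the longest strictly decreasing subsequence ending at i:
i:      1  2  3  4  5  6  7  8  9 10
a[i]:  12  7  8 15  9 10 11 12 27 24
dp:     1  2  2  1  2  2  2  2  1  2
Maximum is 2.

2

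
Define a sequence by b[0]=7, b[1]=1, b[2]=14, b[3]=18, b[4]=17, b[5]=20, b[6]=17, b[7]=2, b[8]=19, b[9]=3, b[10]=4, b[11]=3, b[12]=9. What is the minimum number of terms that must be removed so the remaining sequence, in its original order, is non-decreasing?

Fewest deletions = n − (longest non-decreasing subsequence).
i:      0  1  2  3  4  5  6  7  8  9 10 11 12
b[i]:   7  1 14 18 17 20 17  2 19  3  4  3  9
dp:     1  1  2  3  3  4  4  2  5  3  4  4  5
max dp = 5, so deletions = 13 − 5 = 8.

8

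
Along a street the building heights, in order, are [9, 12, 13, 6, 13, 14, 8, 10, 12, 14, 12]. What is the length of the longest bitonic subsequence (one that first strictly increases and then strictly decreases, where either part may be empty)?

inc[i] = longest strictly increasing subsequence ending at i; dec[i] = longest strictly decreasing subsequence starting at i:
i:      1  2  3  4  5  6  7  8  9 10 11
a[i]:   9 12 13  6 13 14  8 10 12 14 12
inc:    1  2  3  1  3  4  2  3  4  5  4
dec:    2  2  2  1  2  2  1  1  1  2  1
Best peak at i=10 (value 14): inc=5, dec=2, length 5+2−1 = 6.

6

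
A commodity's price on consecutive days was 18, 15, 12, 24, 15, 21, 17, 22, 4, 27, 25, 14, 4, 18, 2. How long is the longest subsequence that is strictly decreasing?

Negate each value so 'decreasing' becomes 'increasing', then run patience tails on the negated sequence:
-18 → extends → [-18]
-15 → extends → [-18, -15]
-12 → extends → [-18, -15, -12]
-24 → replaces -18 → [-24, -15, -12]
-15 → already a tail → [-24, -15, -12]
-21 → replaces -15 → [-24, -21, -12]
-17 → replaces -12 → [-24, -21, -17]
-22 → replaces -21 → [-24, -22, -17]
-4 → extends → [-24, -22, -17, -4]
-27 → replaces -24 → [-27, -22, -17, -4]
-25 → replaces -22 → [-27, -25, -17, -4]
-14 → replaces -4 → [-27, -25, -17, -14]
-4 → extends → [-27, -25, -17, -14, -4]
-18 → replaces -17 → [-27, -25, -18, -14, -4]
-2 → extends → [-27, -25, -18, -14, -4, -2]
Six tails, so the longest strictly decreasing subsequence of the original has length 6.

6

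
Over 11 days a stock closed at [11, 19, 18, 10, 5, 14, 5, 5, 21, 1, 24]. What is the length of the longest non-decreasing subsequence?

Let dp[i] be the length of the longest such subsequence ending at index i:
i:      1  2  3  4  5  6  7  8  9 10 11
a[i]:  11 19 18 10  5 14  5  5 21  1 24
dp:     1  2  2  1  1  2  2  3  4  1  5
Maximum dp value is 5.

5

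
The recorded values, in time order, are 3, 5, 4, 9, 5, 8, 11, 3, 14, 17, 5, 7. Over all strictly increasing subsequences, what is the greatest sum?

62

Let S[i] be the best sum of a strictly increasing subsequence ending at i:
i:      1  2  3  4  5  6  7  8  9 10 11 12
a[i]:   3  5  4  9  5  8 11  3 14 17  5  7
S:      3  8  7 17 12 20 31  3 45 62 12 19
Maximum is 62 (e.g. 3 + 4 + 5 + 8 + 11 + 14 + 17).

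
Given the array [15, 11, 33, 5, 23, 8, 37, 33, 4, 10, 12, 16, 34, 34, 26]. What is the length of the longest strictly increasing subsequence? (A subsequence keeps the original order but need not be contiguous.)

6

Let dp[i] be the length of the longest such subsequence ending at index i:
i:      1  2  3  4  5  6  7  8  9 10 11 12 13 14 15
a[i]:  15 11 33  5 23  8 37 33  4 10 12 16 34 34 26
dp:     1  1  2  1  2  2  3  3  1  3  4  5  6  6  6
Maximum dp value is 6.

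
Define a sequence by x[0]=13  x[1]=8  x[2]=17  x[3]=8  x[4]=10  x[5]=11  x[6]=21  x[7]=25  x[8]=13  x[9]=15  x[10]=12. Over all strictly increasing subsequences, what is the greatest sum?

Let S[i] be the best sum of a strictly increasing subsequence ending at i:
i:      0  1  2  3  4  5  6  7  8  9 10
x[i]:  13  8 17  8 10 11 21 25 13 15 12
S:     13  8 30  8 18 29 51 76 42 57 41
Maximum is 76 (e.g. 13 + 17 + 21 + 25).

76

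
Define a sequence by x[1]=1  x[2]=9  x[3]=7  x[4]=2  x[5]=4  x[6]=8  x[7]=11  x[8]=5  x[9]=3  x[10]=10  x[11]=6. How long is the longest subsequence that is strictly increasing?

Track the smallest tail for each achievable length (strict):
1 → extends → [1]
9 → extends → [1, 9]
7 → replaces 9 → [1, 7]
2 → replaces 7 → [1, 2]
4 → extends → [1, 2, 4]
8 → extends → [1, 2, 4, 8]
11 → extends → [1, 2, 4, 8, 11]
5 → replaces 8 → [1, 2, 4, 5, 11]
3 → replaces 4 → [1, 2, 3, 5, 11]
10 → replaces 11 → [1, 2, 3, 5, 10]
6 → replaces 10 → [1, 2, 3, 5, 6]
Five tails, so the longest strictly increasing subsequence has length 5 (e.g. 1, 2, 4, 8, 11).

5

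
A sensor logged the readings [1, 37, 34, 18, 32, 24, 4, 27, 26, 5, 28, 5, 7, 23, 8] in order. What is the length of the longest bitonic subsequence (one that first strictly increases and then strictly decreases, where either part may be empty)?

inc[i] = longest strictly increasing subsequence ending at i; dec[i] = longest strictly decreasing subsequence starting at i:
i:      1  2  3  4  5  6  7  8  9 10 11 12 13 14 15
a[i]:   1 37 34 18 32 24  4 27 26  5 28  5  7 23  8
inc:    1  2  2  2  3  3  2  4  4  3  5  3  4  5  5
dec:    1  7  6  2  5  3  1  4  3  1  3  1  1  2  1
Best peak at i=2 (value 37): inc=2, dec=7, length 2+7−1 = 8.

8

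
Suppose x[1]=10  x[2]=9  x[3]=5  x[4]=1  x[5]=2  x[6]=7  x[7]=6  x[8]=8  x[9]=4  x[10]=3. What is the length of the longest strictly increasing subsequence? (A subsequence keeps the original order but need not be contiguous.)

4

Track the smallest tail for each achievable length (strict):
10 → extends → [10]
9 → replaces 10 → [9]
5 → replaces 9 → [5]
1 → replaces 5 → [1]
2 → extends → [1, 2]
7 → extends → [1, 2, 7]
6 → replaces 7 → [1, 2, 6]
8 → extends → [1, 2, 6, 8]
4 → replaces 6 → [1, 2, 4, 8]
3 → replaces 4 → [1, 2, 3, 8]
Four tails, so the longest strictly increasing subsequence has length 4 (e.g. 1, 2, 7, 8).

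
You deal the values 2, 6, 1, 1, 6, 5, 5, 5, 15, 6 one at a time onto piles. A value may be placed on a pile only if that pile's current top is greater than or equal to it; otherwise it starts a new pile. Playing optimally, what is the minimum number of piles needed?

Place each on the leftmost legal pile:
2 → new pile 1 (tops now [2])
6 → new pile 2 (tops now [2, 6])
1 → pile 1 (tops now [1, 6])
1 → pile 1 (tops now [1, 6])
6 → pile 2 (tops now [1, 6])
5 → pile 2 (tops now [1, 5])
5 → pile 2 (tops now [1, 5])
5 → pile 2 (tops now [1, 5])
15 → new pile 3 (tops now [1, 5, 15])
6 → pile 3 (tops now [1, 5, 6])
Three piles.

3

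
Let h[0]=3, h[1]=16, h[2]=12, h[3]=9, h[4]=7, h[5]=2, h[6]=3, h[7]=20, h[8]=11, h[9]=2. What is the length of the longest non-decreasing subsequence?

3

Let dp[i] be the length of the longest such subsequence ending at index i:
i:      0  1  2  3  4  5  6  7  8  9
h[i]:   3 16 12  9  7  2  3 20 11  2
dp:     1  2  2  2  2  1  2  3  3  2
Maximum dp value is 3.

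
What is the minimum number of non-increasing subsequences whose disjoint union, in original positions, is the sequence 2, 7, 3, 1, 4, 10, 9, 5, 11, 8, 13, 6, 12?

Place each on the leftmost legal pile:
2 → new pile 1 (tops now [2])
7 → new pile 2 (tops now [2, 7])
3 → pile 2 (tops now [2, 3])
1 → pile 1 (tops now [1, 3])
4 → new pile 3 (tops now [1, 3, 4])
10 → new pile 4 (tops now [1, 3, 4, 10])
9 → pile 4 (tops now [1, 3, 4, 9])
5 → pile 4 (tops now [1, 3, 4, 5])
11 → new pile 5 (tops now [1, 3, 4, 5, 11])
8 → pile 5 (tops now [1, 3, 4, 5, 8])
13 → new pile 6 (tops now [1, 3, 4, 5, 8, 13])
6 → pile 5 (tops now [1, 3, 4, 5, 6, 13])
12 → pile 6 (tops now [1, 3, 4, 5, 6, 12])
Six piles.

6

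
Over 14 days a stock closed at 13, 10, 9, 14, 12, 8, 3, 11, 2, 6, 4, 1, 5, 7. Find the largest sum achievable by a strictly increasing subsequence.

27

Let S[i] be the best sum of a strictly increasing subsequence ending at i:
i:      1  2  3  4  5  6  7  8  9 10 11 12 13 14
a[i]:  13 10  9 14 12  8  3 11  2  6  4  1  5  7
S:     13 10  9 27 22  8  3 21  2  9  7  1 12 19
Maximum is 27 (e.g. 13 + 14).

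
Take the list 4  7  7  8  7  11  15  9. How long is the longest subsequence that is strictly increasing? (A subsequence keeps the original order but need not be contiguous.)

5

Let dp[i] be the length of the longest such subsequence ending at index i:
i:      1  2  3  4  5  6  7  8
a[i]:   4  7  7  8  7 11 15  9
dp:     1  2  2  3  2  4  5  4
Maximum dp value is 5.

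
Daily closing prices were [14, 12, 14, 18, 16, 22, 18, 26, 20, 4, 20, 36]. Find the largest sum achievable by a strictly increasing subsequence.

128

Let S[i] be the best sum of a strictly increasing subsequence ending at i:
i:       1   2   3   4   5   6   7   8   9  10  11  12
a[i]:   14  12  14  18  16  22  18  26  20   4  20  36
S:      14  12  26  44  42  66  60  92  80   4  80 128
Maximum is 128 (e.g. 12 + 14 + 18 + 22 + 26 + 36).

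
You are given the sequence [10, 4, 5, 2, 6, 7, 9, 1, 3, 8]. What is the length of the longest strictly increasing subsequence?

5

Let dp[i] be the length of the longest such subsequence ending at index i:
i:      1  2  3  4  5  6  7  8  9 10
a[i]:  10  4  5  2  6  7  9  1  3  8
dp:     1  1  2  1  3  4  5  1  2  5
Maximum dp value is 5.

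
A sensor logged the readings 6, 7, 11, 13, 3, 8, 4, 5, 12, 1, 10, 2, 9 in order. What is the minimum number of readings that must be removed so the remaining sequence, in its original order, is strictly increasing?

9

Fewest deletions = n − (longest strictly increasing subsequence).
i:      1  2  3  4  5  6  7  8  9 10 11 12 13
a[i]:   6  7 11 13  3  8  4  5 12  1 10  2  9
dp:     1  2  3  4  1  3  2  3  4  1  4  2  4
max dp = 4, so deletions = 13 − 4 = 9.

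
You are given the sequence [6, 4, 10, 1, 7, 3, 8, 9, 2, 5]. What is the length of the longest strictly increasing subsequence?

4

Let dp[i] be the length of the longest such subsequence ending at index i:
i:      1  2  3  4  5  6  7  8  9 10
a[i]:   6  4 10  1  7  3  8  9  2  5
dp:     1  1  2  1  2  2  3  4  2  3
Maximum dp value is 4.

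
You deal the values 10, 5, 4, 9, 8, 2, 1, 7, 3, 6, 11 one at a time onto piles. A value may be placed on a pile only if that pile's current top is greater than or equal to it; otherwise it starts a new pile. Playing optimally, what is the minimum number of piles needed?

4

Place each on the leftmost legal pile:
10 → new pile 1 (tops now [10])
5 → pile 1 (tops now [5])
4 → pile 1 (tops now [4])
9 → new pile 2 (tops now [4, 9])
8 → pile 2 (tops now [4, 8])
2 → pile 1 (tops now [2, 8])
1 → pile 1 (tops now [1, 8])
7 → pile 2 (tops now [1, 7])
3 → pile 2 (tops now [1, 3])
6 → new pile 3 (tops now [1, 3, 6])
11 → new pile 4 (tops now [1, 3, 6, 11])
Four piles.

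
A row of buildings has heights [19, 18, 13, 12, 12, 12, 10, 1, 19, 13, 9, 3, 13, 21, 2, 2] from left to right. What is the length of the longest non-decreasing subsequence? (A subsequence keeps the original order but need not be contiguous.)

Track the smallest tail for each achievable length (allowing ties):
19 → extends → [19]
18 → replaces 19 → [18]
13 → replaces 18 → [13]
12 → replaces 13 → [12]
12 → extends → [12, 12]
12 → extends → [12, 12, 12]
10 → replaces 12 → [10, 12, 12]
1 → replaces 10 → [1, 12, 12]
19 → extends → [1, 12, 12, 19]
13 → replaces 19 → [1, 12, 12, 13]
9 → replaces 12 → [1, 9, 12, 13]
3 → replaces 9 → [1, 3, 12, 13]
13 → extends → [1, 3, 12, 13, 13]
21 → extends → [1, 3, 12, 13, 13, 21]
2 → replaces 3 → [1, 2, 12, 13, 13, 21]
2 → replaces 12 → [1, 2, 2, 13, 13, 21]
Six tails, so the longest non-decreasing subsequence has length 6 (e.g. 12, 12, 12, 13, 13, 21).

6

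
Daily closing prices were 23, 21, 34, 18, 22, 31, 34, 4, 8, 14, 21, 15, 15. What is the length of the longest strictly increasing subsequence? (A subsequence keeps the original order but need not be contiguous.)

Track the smallest tail for each achievable length (strict):
23 → extends → [23]
21 → replaces 23 → [21]
34 → extends → [21, 34]
18 → replaces 21 → [18, 34]
22 → replaces 34 → [18, 22]
31 → extends → [18, 22, 31]
34 → extends → [18, 22, 31, 34]
4 → replaces 18 → [4, 22, 31, 34]
8 → replaces 22 → [4, 8, 31, 34]
14 → replaces 31 → [4, 8, 14, 34]
21 → replaces 34 → [4, 8, 14, 21]
15 → replaces 21 → [4, 8, 14, 15]
15 → already a tail → [4, 8, 14, 15]
Four tails, so the longest strictly increasing subsequence has length 4 (e.g. 21, 22, 31, 34).

4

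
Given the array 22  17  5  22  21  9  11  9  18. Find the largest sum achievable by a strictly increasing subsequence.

Let S[i] be the best sum of a strictly increasing subsequence ending at i:
i:      1  2  3  4  5  6  7  8  9
a[i]:  22 17  5 22 21  9 11  9 18
S:     22 17  5 39 38 14 25 14 43
Maximum is 43 (e.g. 5 + 9 + 11 + 18).

43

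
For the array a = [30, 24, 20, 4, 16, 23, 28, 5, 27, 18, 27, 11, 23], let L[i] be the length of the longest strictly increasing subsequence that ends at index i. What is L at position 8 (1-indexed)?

dp[i] = 1 + max{dp[j] : j<i, a[j]<a[i]} (or 1 if no such j):
i:      1  2  3  4  5  6  7  8  9 10 11 12 13
a[i]:  30 24 20  4 16 23 28  5 27 18 27 11 23
dp:     1  1  1  1  2  3  4  2  4  3  4  3  4
At index 8 the value is 2.

2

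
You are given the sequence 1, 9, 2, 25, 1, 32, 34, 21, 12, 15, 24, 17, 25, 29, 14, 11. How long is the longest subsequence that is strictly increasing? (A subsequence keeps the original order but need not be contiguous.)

Track the smallest tail for each achievable length (strict):
1 → extends → [1]
9 → extends → [1, 9]
2 → replaces 9 → [1, 2]
25 → extends → [1, 2, 25]
1 → already a tail → [1, 2, 25]
32 → extends → [1, 2, 25, 32]
34 → extends → [1, 2, 25, 32, 34]
21 → replaces 25 → [1, 2, 21, 32, 34]
12 → replaces 21 → [1, 2, 12, 32, 34]
15 → replaces 32 → [1, 2, 12, 15, 34]
24 → replaces 34 → [1, 2, 12, 15, 24]
17 → replaces 24 → [1, 2, 12, 15, 17]
25 → extends → [1, 2, 12, 15, 17, 25]
29 → extends → [1, 2, 12, 15, 17, 25, 29]
14 → replaces 15 → [1, 2, 12, 14, 17, 25, 29]
11 → replaces 12 → [1, 2, 11, 14, 17, 25, 29]
Seven tails, so the longest strictly increasing subsequence has length 7 (e.g. 1, 9, 12, 15, 24, 25, 29).

7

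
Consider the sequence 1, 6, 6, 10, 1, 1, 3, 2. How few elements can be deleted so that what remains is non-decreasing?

Fewest deletions = n − (longest non-decreasing subsequence).
Patience tails:
1 → extends → [1]
6 → extends → [1, 6]
6 → extends → [1, 6, 6]
10 → extends → [1, 6, 6, 10]
1 → replaces 6 → [1, 1, 6, 10]
1 → replaces 6 → [1, 1, 1, 10]
3 → replaces 10 → [1, 1, 1, 3]
2 → replaces 3 → [1, 1, 1, 2]
Longest non-decreasing subsequence has length 4, so deletions = 8 − 4 = 4.

4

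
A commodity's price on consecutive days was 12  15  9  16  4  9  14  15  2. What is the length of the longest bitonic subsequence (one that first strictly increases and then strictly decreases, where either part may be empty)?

5

inc[i] = longest strictly increasing subsequence ending at i; dec[i] = longest strictly decreasing subsequence starting at i:
i:      1  2  3  4  5  6  7  8  9
a[i]:  12 15  9 16  4  9 14 15  2
inc:    1  2  1  3  1  2  3  4  1
dec:    4  4  3  3  2  2  2  2  1
Best peak at i=2 (value 15): inc=2, dec=4, length 2+4−1 = 5.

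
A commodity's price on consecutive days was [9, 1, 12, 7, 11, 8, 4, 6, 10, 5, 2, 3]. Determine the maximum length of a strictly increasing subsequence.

4

Track the smallest tail for each achievable length (strict):
9 → extends → [9]
1 → replaces 9 → [1]
12 → extends → [1, 12]
7 → replaces 12 → [1, 7]
11 → extends → [1, 7, 11]
8 → replaces 11 → [1, 7, 8]
4 → replaces 7 → [1, 4, 8]
6 → replaces 8 → [1, 4, 6]
10 → extends → [1, 4, 6, 10]
5 → replaces 6 → [1, 4, 5, 10]
2 → replaces 4 → [1, 2, 5, 10]
3 → replaces 5 → [1, 2, 3, 10]
Four tails, so the longest strictly increasing subsequence has length 4 (e.g. 1, 7, 8, 10).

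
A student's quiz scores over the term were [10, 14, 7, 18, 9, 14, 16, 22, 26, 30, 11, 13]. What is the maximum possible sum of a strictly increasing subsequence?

Let S[i] be the best sum of a strictly increasing subsequence ending at i:
i:       1   2   3   4   5   6   7   8   9  10  11  12
a[i]:   10  14   7  18   9  14  16  22  26  30  11  13
S:      10  24   7  42  16  30  46  68  94 124  27  40
Maximum is 124 (e.g. 7 + 9 + 14 + 16 + 22 + 26 + 30).

124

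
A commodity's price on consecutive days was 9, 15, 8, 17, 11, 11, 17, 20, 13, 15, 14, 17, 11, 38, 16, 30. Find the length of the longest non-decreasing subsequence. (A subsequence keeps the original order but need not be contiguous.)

Track the smallest tail for each achievable length (allowing ties):
9 → extends → [9]
15 → extends → [9, 15]
8 → replaces 9 → [8, 15]
17 → extends → [8, 15, 17]
11 → replaces 15 → [8, 11, 17]
11 → replaces 17 → [8, 11, 11]
17 → extends → [8, 11, 11, 17]
20 → extends → [8, 11, 11, 17, 20]
13 → replaces 17 → [8, 11, 11, 13, 20]
15 → replaces 20 → [8, 11, 11, 13, 15]
14 → replaces 15 → [8, 11, 11, 13, 14]
17 → extends → [8, 11, 11, 13, 14, 17]
11 → replaces 13 → [8, 11, 11, 11, 14, 17]
38 → extends → [8, 11, 11, 11, 14, 17, 38]
16 → replaces 17 → [8, 11, 11, 11, 14, 16, 38]
30 → replaces 38 → [8, 11, 11, 11, 14, 16, 30]
Seven tails, so the longest non-decreasing subsequence has length 7 (e.g. 9, 11, 11, 13, 15, 17, 38).

7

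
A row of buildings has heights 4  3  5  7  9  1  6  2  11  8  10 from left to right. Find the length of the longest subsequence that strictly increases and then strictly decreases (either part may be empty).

inc[i] = longest strictly increasing subsequence ending at i; dec[i] = longest strictly decreasing subsequence starting at i:
i:      1  2  3  4  5  6  7  8  9 10 11
a[i]:   4  3  5  7  9  1  6  2 11  8 10
inc:    1  1  2  3  4  1  3  2  5  4  5
dec:    3  2  2  3  3  1  2  1  2  1  1
Best peak at i=5 (value 9): inc=4, dec=3, length 4+3−1 = 6.

6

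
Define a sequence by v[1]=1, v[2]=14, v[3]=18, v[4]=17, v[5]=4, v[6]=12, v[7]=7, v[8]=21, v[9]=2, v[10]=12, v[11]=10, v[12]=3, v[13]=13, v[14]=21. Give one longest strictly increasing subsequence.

Patience tails give the LIS length; then backtrack through the dp parents:
1 → extends → [1]
14 → extends → [1, 14]
18 → extends → [1, 14, 18]
17 → replaces 18 → [1, 14, 17]
4 → replaces 14 → [1, 4, 17]
12 → replaces 17 → [1, 4, 12]
7 → replaces 12 → [1, 4, 7]
21 → extends → [1, 4, 7, 21]
2 → replaces 4 → [1, 2, 7, 21]
12 → replaces 21 → [1, 2, 7, 12]
10 → replaces 12 → [1, 2, 7, 10]
3 → replaces 7 → [1, 2, 3, 10]
13 → extends → [1, 2, 3, 10, 13]
21 → extends → [1, 2, 3, 10, 13, 21]
Length 6; one witness is 1, 4, 7, 12, 13, 21.

1, 4, 7, 12, 13, 21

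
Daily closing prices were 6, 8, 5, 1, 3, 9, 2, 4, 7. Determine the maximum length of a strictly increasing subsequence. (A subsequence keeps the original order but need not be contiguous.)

4

Let dp[i] be the length of the longest such subsequence ending at index i:
i:     1 2 3 4 5 6 7 8 9
a[i]:  6 8 5 1 3 9 2 4 7
dp:    1 2 1 1 2 3 2 3 4
Maximum dp value is 4.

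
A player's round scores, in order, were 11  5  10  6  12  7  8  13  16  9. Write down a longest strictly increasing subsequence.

5, 6, 7, 8, 13, 16

Patience tails give the LIS length; then backtrack through the dp parents:
11 → extends → [11]
5 → replaces 11 → [5]
10 → extends → [5, 10]
6 → replaces 10 → [5, 6]
12 → extends → [5, 6, 12]
7 → replaces 12 → [5, 6, 7]
8 → extends → [5, 6, 7, 8]
13 → extends → [5, 6, 7, 8, 13]
16 → extends → [5, 6, 7, 8, 13, 16]
9 → replaces 13 → [5, 6, 7, 8, 9, 16]
Length 6; one witness is 5, 6, 7, 8, 13, 16.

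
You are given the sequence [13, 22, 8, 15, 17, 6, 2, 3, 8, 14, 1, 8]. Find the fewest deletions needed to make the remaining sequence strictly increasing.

8

Fewest deletions = n − (longest strictly increasing subsequence).
Patience tails:
13 → extends → [13]
22 → extends → [13, 22]
8 → replaces 13 → [8, 22]
15 → replaces 22 → [8, 15]
17 → extends → [8, 15, 17]
6 → replaces 8 → [6, 15, 17]
2 → replaces 6 → [2, 15, 17]
3 → replaces 15 → [2, 3, 17]
8 → replaces 17 → [2, 3, 8]
14 → extends → [2, 3, 8, 14]
1 → replaces 2 → [1, 3, 8, 14]
8 → already a tail → [1, 3, 8, 14]
Longest strictly increasing subsequence has length 4, so deletions = 12 − 4 = 8.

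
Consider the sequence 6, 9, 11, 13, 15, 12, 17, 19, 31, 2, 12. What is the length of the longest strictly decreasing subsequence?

Let dp[i] be the longest strictly decreasing subsequence ending at i:
i:      1  2  3  4  5  6  7  8  9 10 11
a[i]:   6  9 11 13 15 12 17 19 31  2 12
dp:     1  1  1  1  1  2  1  1  1  3  2
Maximum is 3.

3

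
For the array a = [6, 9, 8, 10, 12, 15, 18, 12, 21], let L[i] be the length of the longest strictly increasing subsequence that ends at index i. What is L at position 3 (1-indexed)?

dp[i] = 1 + max{dp[j] : j<i, a[j]<a[i]} (or 1 if no such j):
i:      1  2  3  4  5  6  7  8  9
a[i]:   6  9  8 10 12 15 18 12 21
dp:     1  2  2  3  4  5  6  4  7
At index 3 the value is 2.

2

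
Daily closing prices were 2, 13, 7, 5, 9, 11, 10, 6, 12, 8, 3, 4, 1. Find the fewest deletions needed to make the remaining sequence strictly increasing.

Fewest deletions = n − (longest strictly increasing subsequence).
Patience tails:
2 → extends → [2]
13 → extends → [2, 13]
7 → replaces 13 → [2, 7]
5 → replaces 7 → [2, 5]
9 → extends → [2, 5, 9]
11 → extends → [2, 5, 9, 11]
10 → replaces 11 → [2, 5, 9, 10]
6 → replaces 9 → [2, 5, 6, 10]
12 → extends → [2, 5, 6, 10, 12]
8 → replaces 10 → [2, 5, 6, 8, 12]
3 → replaces 5 → [2, 3, 6, 8, 12]
4 → replaces 6 → [2, 3, 4, 8, 12]
1 → replaces 2 → [1, 3, 4, 8, 12]
Longest strictly increasing subsequence has length 5, so deletions = 13 − 5 = 8.

8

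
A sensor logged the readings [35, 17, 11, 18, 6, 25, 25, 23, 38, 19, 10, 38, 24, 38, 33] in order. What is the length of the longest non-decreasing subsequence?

7

Let dp[i] be the length of the longest such subsequence ending at index i:
i:      1  2  3  4  5  6  7  8  9 10 11 12 13 14 15
a[i]:  35 17 11 18  6 25 25 23 38 19 10 38 24 38 33
dp:     1  1  1  2  1  3  4  3  5  3  2  6  4  7  5
Maximum dp value is 7.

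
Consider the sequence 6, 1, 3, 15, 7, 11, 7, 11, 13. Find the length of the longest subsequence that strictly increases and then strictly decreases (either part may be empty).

inc[i] = longest strictly increasing subsequence ending at i; dec[i] = longest strictly decreasing subsequence starting at i:
i:      1  2  3  4  5  6  7  8  9
a[i]:   6  1  3 15  7 11  7 11 13
inc:    1  1  2  3  3  4  3  4  5
dec:    2  1  1  3  1  2  1  1  1
Best peak at i=4 (value 15): inc=3, dec=3, length 3+3−1 = 5.

5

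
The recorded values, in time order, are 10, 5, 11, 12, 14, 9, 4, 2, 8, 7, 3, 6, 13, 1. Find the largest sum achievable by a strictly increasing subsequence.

47

Let S[i] be the best sum of a strictly increasing subsequence ending at i:
i:      1  2  3  4  5  6  7  8  9 10 11 12 13 14
a[i]:  10  5 11 12 14  9  4  2  8  7  3  6 13  1
S:     10  5 21 33 47 14  4  2 13 12  5 11 46  1
Maximum is 47 (e.g. 10 + 11 + 12 + 14).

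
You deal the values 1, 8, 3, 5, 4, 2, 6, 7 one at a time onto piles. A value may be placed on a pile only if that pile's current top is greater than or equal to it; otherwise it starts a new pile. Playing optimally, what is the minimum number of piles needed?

5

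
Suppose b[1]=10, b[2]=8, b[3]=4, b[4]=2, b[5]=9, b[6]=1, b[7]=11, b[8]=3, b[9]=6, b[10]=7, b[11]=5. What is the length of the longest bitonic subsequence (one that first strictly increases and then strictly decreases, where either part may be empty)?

5

inc[i] = longest strictly increasing subsequence ending at i; dec[i] = longest strictly decreasing subsequence starting at i:
i:      1  2  3  4  5  6  7  8  9 10 11
b[i]:  10  8  4  2  9  1 11  3  6  7  5
inc:    1  1  1  1  2  1  3  2  3  4  3
dec:    5  4  3  2  3  1  3  1  2  2  1
Best peak at i=1 (value 10): inc=1, dec=5, length 1+5−1 = 5.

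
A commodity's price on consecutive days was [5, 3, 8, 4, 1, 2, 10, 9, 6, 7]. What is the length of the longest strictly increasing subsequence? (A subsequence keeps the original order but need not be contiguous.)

Track the smallest tail for each achievable length (strict):
5 → extends → [5]
3 → replaces 5 → [3]
8 → extends → [3, 8]
4 → replaces 8 → [3, 4]
1 → replaces 3 → [1, 4]
2 → replaces 4 → [1, 2]
10 → extends → [1, 2, 10]
9 → replaces 10 → [1, 2, 9]
6 → replaces 9 → [1, 2, 6]
7 → extends → [1, 2, 6, 7]
Four tails, so the longest strictly increasing subsequence has length 4 (e.g. 3, 4, 6, 7).

4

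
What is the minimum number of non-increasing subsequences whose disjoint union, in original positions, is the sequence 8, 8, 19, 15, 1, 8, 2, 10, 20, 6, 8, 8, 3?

4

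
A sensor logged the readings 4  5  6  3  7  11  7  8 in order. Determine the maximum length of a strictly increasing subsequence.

Let dp[i] be the length of the longest such subsequence ending at index i:
i:      1  2  3  4  5  6  7  8
a[i]:   4  5  6  3  7 11  7  8
dp:     1  2  3  1  4  5  4  5
Maximum dp value is 5.

5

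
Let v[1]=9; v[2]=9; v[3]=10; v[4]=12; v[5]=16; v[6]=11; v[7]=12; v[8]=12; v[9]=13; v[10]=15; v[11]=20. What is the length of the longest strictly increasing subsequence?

7

Track the smallest tail for each achievable length (strict):
9 → extends → [9]
9 → already a tail → [9]
10 → extends → [9, 10]
12 → extends → [9, 10, 12]
16 → extends → [9, 10, 12, 16]
11 → replaces 12 → [9, 10, 11, 16]
12 → replaces 16 → [9, 10, 11, 12]
12 → already a tail → [9, 10, 11, 12]
13 → extends → [9, 10, 11, 12, 13]
15 → extends → [9, 10, 11, 12, 13, 15]
20 → extends → [9, 10, 11, 12, 13, 15, 20]
Seven tails, so the longest strictly increasing subsequence has length 7 (e.g. 9, 10, 11, 12, 13, 15, 20).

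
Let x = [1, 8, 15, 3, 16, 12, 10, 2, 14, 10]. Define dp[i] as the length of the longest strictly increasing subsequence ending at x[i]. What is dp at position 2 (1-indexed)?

dp[i] = 1 + max{dp[j] : j<i, x[j]<x[i]} (or 1 if no such j):
i:      1  2  3  4  5  6  7  8  9 10
x[i]:   1  8 15  3 16 12 10  2 14 10
dp:     1  2  3  2  4  3  3  2  4  3
At index 2 the value is 2.

2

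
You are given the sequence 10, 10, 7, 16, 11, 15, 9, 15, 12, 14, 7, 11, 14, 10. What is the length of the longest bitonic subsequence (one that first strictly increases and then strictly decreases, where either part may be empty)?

inc[i] = longest strictly increasing subsequence ending at i; dec[i] = longest strictly decreasing subsequence starting at i:
i:      1  2  3  4  5  6  7  8  9 10 11 12 13 14
a[i]:  10 10  7 16 11 15  9 15 12 14  7 11 14 10
inc:    1  1  1  2  2  3  2  3  3  4  1  3  4  3
dec:    3  3  1  5  3  4  2  4  3  3  1  2  2  1
Best peak at i=4 (value 16): inc=2, dec=5, length 2+5−1 = 6.

6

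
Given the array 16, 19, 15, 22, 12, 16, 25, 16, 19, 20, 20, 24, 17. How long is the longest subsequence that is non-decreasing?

7

Track the smallest tail for each achievable length (allowing ties):
16 → extends → [16]
19 → extends → [16, 19]
15 → replaces 16 → [15, 19]
22 → extends → [15, 19, 22]
12 → replaces 15 → [12, 19, 22]
16 → replaces 19 → [12, 16, 22]
25 → extends → [12, 16, 22, 25]
16 → replaces 22 → [12, 16, 16, 25]
19 → replaces 25 → [12, 16, 16, 19]
20 → extends → [12, 16, 16, 19, 20]
20 → extends → [12, 16, 16, 19, 20, 20]
24 → extends → [12, 16, 16, 19, 20, 20, 24]
17 → replaces 19 → [12, 16, 16, 17, 20, 20, 24]
Seven tails, so the longest non-decreasing subsequence has length 7 (e.g. 16, 16, 16, 19, 20, 20, 24).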